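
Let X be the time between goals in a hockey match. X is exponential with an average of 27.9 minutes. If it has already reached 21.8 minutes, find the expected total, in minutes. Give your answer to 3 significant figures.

The rate is λ = 1/27.9 = 0.0358423 per minute.
By memorylessness, E[X | X > 21.8] = 21.8 + 1/λ = 21.8 + 27.9 = 49.7 minutes.

49.7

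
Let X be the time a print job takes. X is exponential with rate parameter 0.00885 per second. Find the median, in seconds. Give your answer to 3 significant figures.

78.3

Set 1 − e^(−λt) = 0.5, so t = −ln(0.5)/λ = 0.69315/0.00885 ≈ 78.3217 seconds.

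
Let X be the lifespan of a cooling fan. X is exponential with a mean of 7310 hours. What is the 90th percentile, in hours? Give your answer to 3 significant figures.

The rate is λ = 1/7310 = 0.000136799 per hour.
Set 1 − e^(−λt) = 0.9, so t = −ln(0.1)/λ = 2.3026/0.000136799 ≈ 16831.9 hours.

16800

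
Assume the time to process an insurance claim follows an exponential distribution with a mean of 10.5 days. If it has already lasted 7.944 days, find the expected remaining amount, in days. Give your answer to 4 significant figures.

10.50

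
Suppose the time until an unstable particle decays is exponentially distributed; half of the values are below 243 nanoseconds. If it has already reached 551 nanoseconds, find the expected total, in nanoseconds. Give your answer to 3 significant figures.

902

For an exponential, median = ln(2)/λ, so λ = ln 2 / 243 = 0.00285246 per nanosecond.
By memorylessness, E[X | X > 551] = 551 + 1/λ = 551 + 350.575 = 901.575 nanoseconds.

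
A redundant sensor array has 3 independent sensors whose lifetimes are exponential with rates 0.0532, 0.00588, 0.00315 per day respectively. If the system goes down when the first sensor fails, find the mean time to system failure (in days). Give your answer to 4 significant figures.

The time to first failure is exponential with rate Σλ = 0.0532 + 0.00588 + 0.00315 = 0.06223.
E[min] = 1/Σλ = 1/0.06223 = 16.0694 days.

16.07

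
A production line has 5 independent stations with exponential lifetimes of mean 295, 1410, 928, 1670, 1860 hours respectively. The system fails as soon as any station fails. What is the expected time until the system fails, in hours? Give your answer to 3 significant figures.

The first failure time is exponential with rate Σλ_i = 1/295 + 1/1410 + 1/928 + 1/1670 + 1/1860 = 0.00631307 per hour.
E[min] = 1/Σλ = 1/0.00631307 = 158.401 hours.

158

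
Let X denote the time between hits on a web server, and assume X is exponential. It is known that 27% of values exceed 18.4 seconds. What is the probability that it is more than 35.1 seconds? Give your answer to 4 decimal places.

0.0823

e^(−λ·18.4) = 0.27 ⇒ λ = −ln(0.27)/18.4 = 0.0711594.
P(X > 35.1) = e^(−0.0711594·35.1) = e^(−2.4977) ≈ 0.0823.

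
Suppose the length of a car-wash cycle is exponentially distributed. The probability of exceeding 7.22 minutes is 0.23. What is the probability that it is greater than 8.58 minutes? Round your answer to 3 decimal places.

0.174

e^(−λ·7.22) = 0.23 ⇒ λ = −ln(0.23)/7.22 = 0.203556.
P(X > 8.58) = e^(−0.203556·8.58) = e^(−1.7465) ≈ 0.174.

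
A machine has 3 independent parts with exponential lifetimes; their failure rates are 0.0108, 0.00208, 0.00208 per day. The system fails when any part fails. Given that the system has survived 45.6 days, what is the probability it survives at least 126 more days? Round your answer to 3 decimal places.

0.152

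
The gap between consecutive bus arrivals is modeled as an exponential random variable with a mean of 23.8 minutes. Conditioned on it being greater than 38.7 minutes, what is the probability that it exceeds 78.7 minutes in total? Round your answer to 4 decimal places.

0.1862

The rate is λ = 1/23.8 = 0.0420168 per minute.
P(X > s+t | X > s) = e^(−λ(s+t))/e^(−λs) = e^(−λt), independent of s = 38.7.
P(X > 40) = e^(−1.6807) ≈ 0.1862.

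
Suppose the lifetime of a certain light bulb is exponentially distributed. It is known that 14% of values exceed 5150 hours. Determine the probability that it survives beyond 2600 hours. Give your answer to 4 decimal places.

0.3706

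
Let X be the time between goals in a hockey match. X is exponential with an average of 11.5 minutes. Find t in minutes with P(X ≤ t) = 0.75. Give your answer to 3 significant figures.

15.9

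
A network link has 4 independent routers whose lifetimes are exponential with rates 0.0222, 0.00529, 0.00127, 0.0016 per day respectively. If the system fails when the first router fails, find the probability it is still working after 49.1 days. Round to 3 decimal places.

0.225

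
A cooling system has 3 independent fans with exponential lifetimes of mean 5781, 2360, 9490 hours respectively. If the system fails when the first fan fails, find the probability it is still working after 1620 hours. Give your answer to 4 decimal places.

The first failure time is exponential with rate Σλ_i = 1/5781 + 1/2360 + 1/9490 = 0.000702083 per hour.
P(min > 1620) = e^(−0.000702083·1620) = e^(−1.1374) ≈ 0.3207.

0.3207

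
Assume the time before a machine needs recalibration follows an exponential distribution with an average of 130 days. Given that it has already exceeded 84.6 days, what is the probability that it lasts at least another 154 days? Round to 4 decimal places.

0.3059

The rate is λ = 1/130 = 0.00769231 per day.
P(X > s+t | X > s) = e^(−λ(s+t))/e^(−λs) = e^(−λt), independent of s = 84.6.
P(X > 154) = e^(−1.1846) ≈ 0.3059.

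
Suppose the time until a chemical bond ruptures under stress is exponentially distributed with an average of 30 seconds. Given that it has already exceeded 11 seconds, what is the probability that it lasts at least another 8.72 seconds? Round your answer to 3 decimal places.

0.748

The rate is λ = 1/30 = 0.0333333 per second.
P(X > s+t | X > s) = e^(−λ(s+t))/e^(−λs) = e^(−λt), independent of s = 11.
P(X > 8.72) = e^(−0.29067) ≈ 0.748.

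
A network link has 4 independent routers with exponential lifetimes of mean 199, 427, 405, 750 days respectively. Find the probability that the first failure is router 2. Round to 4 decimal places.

Rates: λ_i = 1/mean_i → 0.00502513, 0.00234192, 0.00246914, 0.00133333; Σλ = 0.0111695.
P(router 2 first) = λ_2/Σλ = 0.00234192/0.0111695 ≈ 0.2097.

0.2097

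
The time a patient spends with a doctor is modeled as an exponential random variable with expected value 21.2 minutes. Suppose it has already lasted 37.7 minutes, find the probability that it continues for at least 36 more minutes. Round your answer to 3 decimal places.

0.183

The rate is λ = 1/21.2 = 0.0471698 per minute.
P(X > s+t | X > s) = e^(−λ(s+t))/e^(−λs) = e^(−λt), independent of s = 37.7.
P(X > 36) = e^(−1.6981) ≈ 0.183.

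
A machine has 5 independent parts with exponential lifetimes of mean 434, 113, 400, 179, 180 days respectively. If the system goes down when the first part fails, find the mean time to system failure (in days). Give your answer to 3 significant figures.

The first failure time is exponential with rate Σλ_i = 1/434 + 1/113 + 1/400 + 1/179 + 1/180 = 0.0247959 per day.
E[min] = 1/Σλ = 1/0.0247959 = 40.3293 days.

40.3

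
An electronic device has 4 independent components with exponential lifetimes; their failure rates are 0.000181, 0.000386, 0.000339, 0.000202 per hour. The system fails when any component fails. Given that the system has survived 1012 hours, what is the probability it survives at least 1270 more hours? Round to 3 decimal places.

Time to first failure ~ Exp(Σλ) with Σλ = 0.001108.
By memorylessness, P(T > 1012+1270 | T > 1012) = P(T > 1270) = e^(−0.001108·1270) ≈ 0.245.

0.245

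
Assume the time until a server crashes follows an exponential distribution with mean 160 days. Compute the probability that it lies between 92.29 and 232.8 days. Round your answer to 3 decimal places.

0.328

The rate is λ = 1/160 = 0.00625 per day.
P(92.29 < X < 232.8) = e^(−λ·92.29) − e^(−λ·232.8) = 0.56169 − 0.23340 ≈ 0.328.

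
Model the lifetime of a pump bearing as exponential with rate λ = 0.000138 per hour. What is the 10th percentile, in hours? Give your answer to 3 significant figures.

763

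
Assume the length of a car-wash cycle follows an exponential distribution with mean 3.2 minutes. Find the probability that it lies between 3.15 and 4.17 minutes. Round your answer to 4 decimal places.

The rate is λ = 1/3.2 = 0.3125 per minute.
P(3.15 < X < 4.17) = e^(−λ·3.15) − e^(−λ·4.17) = 0.37367 − 0.27168 ≈ 0.1020.

0.1020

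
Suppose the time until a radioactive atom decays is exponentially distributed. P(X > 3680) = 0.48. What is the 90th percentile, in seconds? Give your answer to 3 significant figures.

11500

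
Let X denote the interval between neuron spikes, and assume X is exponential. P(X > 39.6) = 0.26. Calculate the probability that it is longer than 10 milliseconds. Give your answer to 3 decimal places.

e^(−λ·39.6) = 0.26 ⇒ λ = −ln(0.26)/39.6 = 0.034017.
P(X > 10) = e^(−0.034017·10) = e^(−0.34017) ≈ 0.712.

0.712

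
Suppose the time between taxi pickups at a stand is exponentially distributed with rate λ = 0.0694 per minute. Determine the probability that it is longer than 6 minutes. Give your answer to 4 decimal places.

P(X > 6) = e^(−λ·6) = e^(−0.4164) ≈ 0.6594.

0.6594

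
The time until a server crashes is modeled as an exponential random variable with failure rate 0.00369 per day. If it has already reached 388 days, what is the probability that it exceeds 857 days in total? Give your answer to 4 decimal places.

By the memoryless property, P(X > 388+469 | X > 388) = P(X > 469).
P(X > 469) = e^(−1.7306) ≈ 0.1772.

0.1772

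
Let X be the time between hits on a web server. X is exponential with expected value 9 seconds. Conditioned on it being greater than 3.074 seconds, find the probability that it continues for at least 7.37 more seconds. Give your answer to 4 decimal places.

The rate is λ = 1/9 = 0.111111 per second.
The exponential is memoryless, so the remaining time is again Exp(λ): the condition X > 3.074 is irrelevant.
P(X > 7.37) = e^(−0.81889) ≈ 0.4409.

0.4409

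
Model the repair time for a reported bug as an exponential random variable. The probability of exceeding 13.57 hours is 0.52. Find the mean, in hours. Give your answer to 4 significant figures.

e^(−λ·13.57) = 0.52 ⇒ λ = −ln(0.52)/13.57 = 0.0481891.
Mean = 1/λ = 20.7516 hours.

20.75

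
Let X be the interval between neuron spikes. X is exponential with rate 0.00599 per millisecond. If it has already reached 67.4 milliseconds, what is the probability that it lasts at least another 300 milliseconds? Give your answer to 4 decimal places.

P(X > s+t | X > s) = e^(−λ(s+t))/e^(−λs) = e^(−λt), independent of s = 67.4.
P(X > 300) = e^(−1.797) ≈ 0.1658.

0.1658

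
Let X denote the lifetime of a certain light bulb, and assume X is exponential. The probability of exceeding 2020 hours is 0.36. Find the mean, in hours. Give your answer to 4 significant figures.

e^(−λ·2020) = 0.36 ⇒ λ = −ln(0.36)/2020 = 0.000505768.
Mean = 1/λ = 1977.19 hours.

1977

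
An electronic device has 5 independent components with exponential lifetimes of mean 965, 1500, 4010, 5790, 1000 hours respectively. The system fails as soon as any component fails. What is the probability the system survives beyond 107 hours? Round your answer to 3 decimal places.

0.716

The first failure time is exponential with rate Σλ_i = 1/965 + 1/1500 + 1/4010 + 1/5790 + 1/1000 = 0.00312502 per hour.
P(min > 107) = e^(−0.00312502·107) = e^(−0.33438) ≈ 0.716.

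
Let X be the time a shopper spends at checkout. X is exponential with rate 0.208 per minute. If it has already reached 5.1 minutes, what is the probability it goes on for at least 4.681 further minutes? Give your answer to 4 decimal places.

By the memoryless property, P(X > 5.1+4.681 | X > 5.1) = P(X > 4.681).
P(X > 4.681) = e^(−0.97365) ≈ 0.3777.

0.3777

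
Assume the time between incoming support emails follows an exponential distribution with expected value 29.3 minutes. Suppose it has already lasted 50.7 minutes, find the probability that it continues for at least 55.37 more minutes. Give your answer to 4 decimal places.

The rate is λ = 1/29.3 = 0.0341297 per minute.
P(X > s+t | X > s) = e^(−λ(s+t))/e^(−λs) = e^(−λt), independent of s = 50.7.
P(X > 55.37) = e^(−1.8898) ≈ 0.1511.

0.1511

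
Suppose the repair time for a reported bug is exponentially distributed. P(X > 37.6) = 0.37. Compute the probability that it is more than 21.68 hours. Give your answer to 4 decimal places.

e^(−λ·37.6) = 0.37 ⇒ λ = −ln(0.37)/37.6 = 0.0264429.
P(X > 21.68) = e^(−0.0264429·21.68) = e^(−0.57328) ≈ 0.5637.

0.5637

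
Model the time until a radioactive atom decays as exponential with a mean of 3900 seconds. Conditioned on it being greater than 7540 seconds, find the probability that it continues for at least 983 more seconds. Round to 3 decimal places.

The rate is λ = 1/3900 = 0.00025641 per second.
The exponential is memoryless, so the remaining time is again Exp(λ): the condition X > 7540 is irrelevant.
P(X > 983) = e^(−0.25205) ≈ 0.777.

0.777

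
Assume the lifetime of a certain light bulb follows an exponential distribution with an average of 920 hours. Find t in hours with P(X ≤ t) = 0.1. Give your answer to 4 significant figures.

96.93

The rate is λ = 1/920 = 0.00108696 per hour.
Set 1 − e^(−λt) = 0.1, so t = −ln(0.9)/λ = 0.10536/0.00108696 ≈ 96.9317 hours.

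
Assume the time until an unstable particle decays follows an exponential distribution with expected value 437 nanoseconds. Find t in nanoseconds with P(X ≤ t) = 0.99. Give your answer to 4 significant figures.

2012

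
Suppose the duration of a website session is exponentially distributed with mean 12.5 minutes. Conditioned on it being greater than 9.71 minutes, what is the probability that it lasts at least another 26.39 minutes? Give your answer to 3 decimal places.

The rate is λ = 1/12.5 = 0.08 per minute.
The exponential is memoryless, so the remaining time is again Exp(λ): the condition X > 9.71 is irrelevant.
P(X > 26.39) = e^(−2.1112) ≈ 0.121.

0.121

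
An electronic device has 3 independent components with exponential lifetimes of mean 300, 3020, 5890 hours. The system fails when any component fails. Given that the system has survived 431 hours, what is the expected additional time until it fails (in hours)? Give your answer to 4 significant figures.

260.8

First-failure rate Σλ = 1/300 + 1/3020 + 1/5890 = 0.00383424.
By memorylessness the expected residual is 1/Σλ = 260.808 hours, regardless of the 431 already elapsed.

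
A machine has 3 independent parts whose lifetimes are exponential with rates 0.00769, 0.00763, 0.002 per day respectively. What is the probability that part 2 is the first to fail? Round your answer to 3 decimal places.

The time to first failure is exponential with rate Σλ = 0.00769 + 0.00763 + 0.002 = 0.01732.
P(part 2 first) = λ_2/Σλ = 0.00763/0.01732 ≈ 0.441.

0.441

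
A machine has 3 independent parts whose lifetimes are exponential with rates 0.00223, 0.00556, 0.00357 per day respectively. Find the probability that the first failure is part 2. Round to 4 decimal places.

The time to first failure is exponential with rate Σλ = 0.00223 + 0.00556 + 0.00357 = 0.01136.
P(part 2 first) = λ_2/Σλ = 0.00556/0.01136 ≈ 0.4894.

0.4894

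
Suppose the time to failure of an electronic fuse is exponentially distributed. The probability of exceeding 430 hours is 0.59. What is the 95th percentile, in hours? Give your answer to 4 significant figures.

2441

e^(−λ·430) = 0.59 ⇒ λ = −ln(0.59)/430 = 0.00122705.
95th percentile: 1 − e^(−λt) = 0.95, t = −ln(0.05)/λ = 2441.4 hours.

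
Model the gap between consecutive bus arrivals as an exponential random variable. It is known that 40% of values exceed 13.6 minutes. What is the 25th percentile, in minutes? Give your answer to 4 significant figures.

e^(−λ·13.6) = 0.40 ⇒ λ = −ln(0.40)/13.6 = 0.0673743.
25th percentile: 1 − e^(−λt) = 0.25, t = −ln(0.75)/λ = 4.26991 minutes.

4.270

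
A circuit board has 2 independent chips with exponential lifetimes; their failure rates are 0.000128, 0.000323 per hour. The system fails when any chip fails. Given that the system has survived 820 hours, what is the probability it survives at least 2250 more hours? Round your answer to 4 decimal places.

Time to first failure ~ Exp(Σλ) with Σλ = 0.000451.
By memorylessness, P(T > 820+2250 | T > 820) = P(T > 2250) = e^(−0.000451·2250) ≈ 0.3625.

0.3625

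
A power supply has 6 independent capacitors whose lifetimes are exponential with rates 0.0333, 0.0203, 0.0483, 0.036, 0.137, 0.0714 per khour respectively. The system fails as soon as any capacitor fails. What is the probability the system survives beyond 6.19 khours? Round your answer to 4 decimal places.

0.1172

The time to first failure is exponential with rate Σλ = 0.0333 + 0.0203 + 0.0483 + 0.036 + 0.137 + 0.0714 = 0.3463.
P(min > 6.19) = e^(−0.3463·6.19) = e^(−2.1436) ≈ 0.1172.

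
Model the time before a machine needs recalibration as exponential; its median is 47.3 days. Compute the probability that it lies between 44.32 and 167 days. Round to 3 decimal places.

0.436

For an exponential, median = ln(2)/λ, so λ = ln 2 / 47.3 = 0.0146543 per day.
P(44.32 < X < 167) = e^(−λ·44.32) − e^(−λ·167) = 0.52232 − 0.08653 ≈ 0.436.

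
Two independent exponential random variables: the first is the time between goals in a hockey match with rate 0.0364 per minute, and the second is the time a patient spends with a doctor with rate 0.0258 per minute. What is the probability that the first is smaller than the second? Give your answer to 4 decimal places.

0.5852

λ_1 = 0.0364, λ_2 = 0.0258.
For independent exponentials, P(the first < the second) = λ_1/(λ_1+λ_2) = 0.0364/0.0622 ≈ 0.5852.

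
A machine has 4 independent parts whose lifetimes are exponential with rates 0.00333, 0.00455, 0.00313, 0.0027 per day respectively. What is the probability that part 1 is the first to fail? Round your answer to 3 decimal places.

The time to first failure is exponential with rate Σλ = 0.00333 + 0.00455 + 0.00313 + 0.0027 = 0.01371.
P(part 1 first) = λ_1/Σλ = 0.00333/0.01371 ≈ 0.243.

0.243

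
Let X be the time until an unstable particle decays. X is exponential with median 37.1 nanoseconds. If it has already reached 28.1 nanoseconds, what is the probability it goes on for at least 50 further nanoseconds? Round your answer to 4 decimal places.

For an exponential, median = ln(2)/λ, so λ = ln 2 / 37.1 = 0.0186832 per nanosecond.
The exponential is memoryless, so the remaining time is again Exp(λ): the condition X > 28.1 is irrelevant.
P(X > 50) = e^(−0.93416) ≈ 0.3929.

0.3929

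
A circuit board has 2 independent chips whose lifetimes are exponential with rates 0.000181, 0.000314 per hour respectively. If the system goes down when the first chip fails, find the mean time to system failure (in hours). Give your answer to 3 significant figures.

2020

The time to first failure is exponential with rate Σλ = 0.000181 + 0.000314 = 0.000495.
E[min] = 1/Σλ = 1/0.000495 = 2020.2 hours.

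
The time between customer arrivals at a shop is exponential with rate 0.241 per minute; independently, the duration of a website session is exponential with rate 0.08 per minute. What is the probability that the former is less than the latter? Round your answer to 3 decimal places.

0.751

λ_1 = 0.241, λ_2 = 0.08.
For independent exponentials, P(the former < the latter) = λ_1/(λ_1+λ_2) = 0.241/0.321 ≈ 0.751.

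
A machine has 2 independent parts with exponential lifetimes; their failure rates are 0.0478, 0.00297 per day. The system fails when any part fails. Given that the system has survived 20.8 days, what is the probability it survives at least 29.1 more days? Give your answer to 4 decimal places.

Time to first failure ~ Exp(Σλ) with Σλ = 0.05077.
By memorylessness, P(T > 20.8+29.1 | T > 20.8) = P(T > 29.1) = e^(−0.05077·29.1) ≈ 0.2282.

0.2282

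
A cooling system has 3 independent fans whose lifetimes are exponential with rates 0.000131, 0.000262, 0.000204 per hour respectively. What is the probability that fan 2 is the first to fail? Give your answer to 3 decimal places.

0.439

The time to first failure is exponential with rate Σλ = 0.000131 + 0.000262 + 0.000204 = 0.000597.
P(fan 2 first) = λ_2/Σλ = 0.000262/0.000597 ≈ 0.439.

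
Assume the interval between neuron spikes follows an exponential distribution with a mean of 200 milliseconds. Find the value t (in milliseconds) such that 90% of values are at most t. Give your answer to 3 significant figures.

The rate is λ = 1/200 = 0.005 per millisecond.
Set 1 − e^(−λt) = 0.9, so t = −ln(0.1)/λ = 2.3026/0.005 ≈ 460.517 milliseconds.

461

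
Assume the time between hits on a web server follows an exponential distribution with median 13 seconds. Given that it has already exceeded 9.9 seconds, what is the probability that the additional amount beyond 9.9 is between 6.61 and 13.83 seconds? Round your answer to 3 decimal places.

0.225

For an exponential, median = ln(2)/λ, so λ = ln 2 / 13 = 0.053319 per second.
Memoryless: the residual past 9.9 is again Exp(λ).
P(6.61 < residual < 13.83) = e^(−λ·6.61) − e^(−λ·13.83) = 0.70297 − 0.47836 ≈ 0.225.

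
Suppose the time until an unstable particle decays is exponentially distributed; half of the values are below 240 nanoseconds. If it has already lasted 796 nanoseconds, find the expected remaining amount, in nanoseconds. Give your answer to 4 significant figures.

346.2

For an exponential, median = ln(2)/λ, so λ = ln 2 / 240 = 0.00288811 per nanosecond.
By memorylessness, the remaining amount past any threshold is again Exp(λ) with mean 1/λ = 346.247 nanoseconds.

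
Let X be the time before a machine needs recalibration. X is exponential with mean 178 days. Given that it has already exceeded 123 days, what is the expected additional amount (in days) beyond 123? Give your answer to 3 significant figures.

178

The rate is λ = 1/178 = 0.00561798 per day.
By memorylessness, the remaining amount past any threshold is again Exp(λ) with mean 1/λ = 178 days.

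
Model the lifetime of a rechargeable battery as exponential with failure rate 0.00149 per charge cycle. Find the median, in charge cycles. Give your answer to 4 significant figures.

465.2

Set 1 − e^(−λt) = 0.5, so t = −ln(0.5)/λ = 0.69315/0.00149 ≈ 465.199 charge cycles.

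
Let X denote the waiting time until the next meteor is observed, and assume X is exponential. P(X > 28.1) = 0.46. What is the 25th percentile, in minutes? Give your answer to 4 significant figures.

e^(−λ·28.1) = 0.46 ⇒ λ = −ln(0.46)/28.1 = 0.0276345.
25th percentile: 1 − e^(−λt) = 0.25, t = −ln(0.75)/λ = 10.4103 minutes.

10.41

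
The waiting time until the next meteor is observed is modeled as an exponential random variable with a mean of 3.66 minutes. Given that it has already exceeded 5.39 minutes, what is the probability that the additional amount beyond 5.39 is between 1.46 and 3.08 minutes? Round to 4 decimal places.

0.2400

The rate is λ = 1/3.66 = 0.273224 per minute.
Memoryless: the residual past 5.39 is again Exp(λ).
P(1.46 < residual < 3.08) = e^(−λ·1.46) − e^(−λ·3.08) = 0.67105 − 0.43105 ≈ 0.2400.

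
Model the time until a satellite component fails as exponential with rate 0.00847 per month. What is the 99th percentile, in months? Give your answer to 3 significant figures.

Set 1 − e^(−λt) = 0.99, so t = −ln(0.01)/λ = 4.6052/0.00847 ≈ 543.704 months.

544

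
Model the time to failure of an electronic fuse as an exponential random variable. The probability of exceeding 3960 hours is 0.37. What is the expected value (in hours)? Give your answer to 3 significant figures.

e^(−λ·3960) = 0.37 ⇒ λ = −ln(0.37)/3960 = 0.000251074.
Mean = 1/λ = 3982.89 hours.

3980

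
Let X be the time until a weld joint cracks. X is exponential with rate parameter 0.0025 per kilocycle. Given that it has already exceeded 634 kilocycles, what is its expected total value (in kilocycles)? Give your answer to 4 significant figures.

1034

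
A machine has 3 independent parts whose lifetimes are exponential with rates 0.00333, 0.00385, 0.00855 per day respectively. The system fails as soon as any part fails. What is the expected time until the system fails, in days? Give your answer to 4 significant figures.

The time to first failure is exponential with rate Σλ = 0.00333 + 0.00385 + 0.00855 = 0.01573.
E[min] = 1/Σλ = 1/0.01573 = 63.5728 days.

63.57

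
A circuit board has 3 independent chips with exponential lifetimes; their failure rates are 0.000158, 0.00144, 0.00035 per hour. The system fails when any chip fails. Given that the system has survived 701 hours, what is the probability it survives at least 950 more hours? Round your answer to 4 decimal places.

Time to first failure ~ Exp(Σλ) with Σλ = 0.001948.
By memorylessness, P(T > 701+950 | T > 701) = P(T > 950) = e^(−0.001948·950) ≈ 0.1571.

0.1571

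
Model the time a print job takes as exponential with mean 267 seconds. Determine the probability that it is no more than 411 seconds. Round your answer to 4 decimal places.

0.7855

The rate is λ = 1/267 = 0.00374532 per second.
P(X ≤ 411) = 1 − e^(−λ·411) = 1 − e^(−1.5393) ≈ 0.7855.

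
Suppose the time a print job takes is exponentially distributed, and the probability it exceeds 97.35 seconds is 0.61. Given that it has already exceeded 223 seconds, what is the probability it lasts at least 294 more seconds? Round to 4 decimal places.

From e^(−λ·97.35) = 0.61, λ = −ln(0.61)/97.35 = 0.00507752.
Memoryless: P(X > 223+294 | X > 223) = P(X > 294) = e^(−0.00507752·294) ≈ 0.2247.

0.2247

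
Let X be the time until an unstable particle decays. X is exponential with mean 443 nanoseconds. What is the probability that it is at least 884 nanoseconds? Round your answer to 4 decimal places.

The rate is λ = 1/443 = 0.00225734 per nanosecond.
P(X > 884) = e^(−λ·884) = e^(−1.9955) ≈ 0.1359.

0.1359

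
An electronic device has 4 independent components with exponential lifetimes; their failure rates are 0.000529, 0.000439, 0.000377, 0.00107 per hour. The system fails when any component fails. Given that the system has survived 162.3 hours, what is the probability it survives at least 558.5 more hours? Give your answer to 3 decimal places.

0.260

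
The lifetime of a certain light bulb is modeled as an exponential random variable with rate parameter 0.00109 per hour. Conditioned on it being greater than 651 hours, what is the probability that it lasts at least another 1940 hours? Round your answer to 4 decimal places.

0.1207

The exponential is memoryless, so the remaining time is again Exp(λ): the condition X > 651 is irrelevant.
P(X > 1940) = e^(−2.1146) ≈ 0.1207.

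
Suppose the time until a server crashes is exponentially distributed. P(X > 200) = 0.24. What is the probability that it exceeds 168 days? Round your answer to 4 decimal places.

0.3016

e^(−λ·200) = 0.24 ⇒ λ = −ln(0.24)/200 = 0.00713558.
P(X > 168) = e^(−0.00713558·168) = e^(−1.1988) ≈ 0.3016.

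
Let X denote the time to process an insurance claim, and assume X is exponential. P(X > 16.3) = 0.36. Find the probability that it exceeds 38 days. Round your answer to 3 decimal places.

e^(−λ·16.3) = 0.36 ⇒ λ = −ln(0.36)/16.3 = 0.062678.
P(X > 38) = e^(−0.062678·38) = e^(−2.3818) ≈ 0.092.

0.092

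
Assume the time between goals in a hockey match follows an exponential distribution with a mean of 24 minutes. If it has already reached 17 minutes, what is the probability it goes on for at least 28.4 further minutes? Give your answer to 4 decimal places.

0.3063

The rate is λ = 1/24 = 0.0416667 per minute.
The exponential is memoryless, so the remaining time is again Exp(λ): the condition X > 17 is irrelevant.
P(X > 28.4) = e^(−1.1833) ≈ 0.3063.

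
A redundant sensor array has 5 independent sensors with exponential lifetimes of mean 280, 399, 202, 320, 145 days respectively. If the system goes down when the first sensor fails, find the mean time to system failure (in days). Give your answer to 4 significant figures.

47.51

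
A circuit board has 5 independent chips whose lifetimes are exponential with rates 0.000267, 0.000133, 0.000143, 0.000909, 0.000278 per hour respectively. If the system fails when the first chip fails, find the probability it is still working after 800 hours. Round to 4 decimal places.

The time to first failure is exponential with rate Σλ = 0.000267 + 0.000133 + 0.000143 + 0.000909 + 0.000278 = 0.00173.
P(min > 800) = e^(−0.00173·800) = e^(−1.384) ≈ 0.2506.

0.2506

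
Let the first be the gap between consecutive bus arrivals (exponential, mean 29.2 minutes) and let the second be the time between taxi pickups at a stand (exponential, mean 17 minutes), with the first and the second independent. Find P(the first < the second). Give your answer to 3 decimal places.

λ_1 = 1/29.2 = 0.0342466, λ_2 = 1/17 = 0.0588235.
For independent exponentials, P(the first < the second) = λ_1/(λ_1+λ_2) = 0.0342466/0.0930701 ≈ 0.368.

0.368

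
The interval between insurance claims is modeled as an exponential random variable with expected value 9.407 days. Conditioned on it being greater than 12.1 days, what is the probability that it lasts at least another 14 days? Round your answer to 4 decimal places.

0.2258

The rate is λ = 1/9.407 = 0.106304 per day.
By the memoryless property, P(X > 12.1+14 | X > 12.1) = P(X > 14).
P(X > 14) = e^(−1.4883) ≈ 0.2258.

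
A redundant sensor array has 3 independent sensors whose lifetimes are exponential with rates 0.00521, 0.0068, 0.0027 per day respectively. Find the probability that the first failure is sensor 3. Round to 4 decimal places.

0.1835

The time to first failure is exponential with rate Σλ = 0.00521 + 0.0068 + 0.0027 = 0.01471.
P(sensor 3 first) = λ_3/Σλ = 0.0027/0.01471 ≈ 0.1835.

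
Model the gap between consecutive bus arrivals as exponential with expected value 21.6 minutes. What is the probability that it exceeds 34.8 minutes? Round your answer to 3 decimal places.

The rate is λ = 1/21.6 = 0.0462963 per minute.
P(X > 34.8) = e^(−λ·34.8) = e^(−1.6111) ≈ 0.200.

0.200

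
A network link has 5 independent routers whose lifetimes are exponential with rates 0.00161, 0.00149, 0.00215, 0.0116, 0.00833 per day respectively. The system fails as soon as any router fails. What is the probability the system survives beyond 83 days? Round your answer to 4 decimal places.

The time to first failure is exponential with rate Σλ = 0.00161 + 0.00149 + 0.00215 + 0.0116 + 0.00833 = 0.02518.
P(min > 83) = e^(−0.02518·83) = e^(−2.0899) ≈ 0.1237.

0.1237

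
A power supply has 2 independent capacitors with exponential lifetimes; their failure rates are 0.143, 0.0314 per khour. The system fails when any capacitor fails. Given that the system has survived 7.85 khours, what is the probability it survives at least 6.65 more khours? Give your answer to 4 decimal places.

Time to first failure ~ Exp(Σλ) with Σλ = 0.1744.
By memorylessness, P(T > 7.85+6.65 | T > 7.85) = P(T > 6.65) = e^(−0.1744·6.65) ≈ 0.3136.

0.3136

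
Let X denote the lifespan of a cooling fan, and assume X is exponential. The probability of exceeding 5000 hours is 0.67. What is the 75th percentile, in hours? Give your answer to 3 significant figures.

17300

e^(−λ·5000) = 0.67 ⇒ λ = −ln(0.67)/5000 = 0.0000800955.
75th percentile: 1 − e^(−λt) = 0.75, t = −ln(0.25)/λ = 17308 hours.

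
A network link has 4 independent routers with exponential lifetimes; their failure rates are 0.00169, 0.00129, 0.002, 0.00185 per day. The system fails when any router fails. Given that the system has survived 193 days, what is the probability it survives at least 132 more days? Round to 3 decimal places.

Time to first failure ~ Exp(Σλ) with Σλ = 0.00683.
By memorylessness, P(T > 193+132 | T > 193) = P(T > 132) = e^(−0.00683·132) ≈ 0.406.

0.406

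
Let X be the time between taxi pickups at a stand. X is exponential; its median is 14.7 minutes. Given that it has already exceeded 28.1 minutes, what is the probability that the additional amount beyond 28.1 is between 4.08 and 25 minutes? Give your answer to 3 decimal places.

0.517

For an exponential, median = ln(2)/λ, so λ = ln 2 / 14.7 = 0.0471529 per minute.
Memoryless: the residual past 28.1 is again Exp(λ).
P(4.08 < residual < 25) = e^(−λ·4.08) − e^(−λ·25) = 0.82499 − 0.30764 ≈ 0.517.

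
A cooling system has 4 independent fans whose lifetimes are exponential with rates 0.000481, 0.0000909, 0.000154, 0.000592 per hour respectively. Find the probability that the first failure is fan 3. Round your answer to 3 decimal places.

0.117

The time to first failure is exponential with rate Σλ = 0.000481 + 0.0000909 + 0.000154 + 0.000592 = 0.0013179.
P(fan 3 first) = λ_3/Σλ = 0.000154/0.0013179 ≈ 0.117.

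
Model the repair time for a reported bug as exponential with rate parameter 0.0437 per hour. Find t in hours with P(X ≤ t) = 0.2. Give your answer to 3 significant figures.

5.11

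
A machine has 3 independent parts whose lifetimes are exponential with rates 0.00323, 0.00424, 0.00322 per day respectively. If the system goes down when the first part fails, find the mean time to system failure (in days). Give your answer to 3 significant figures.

93.5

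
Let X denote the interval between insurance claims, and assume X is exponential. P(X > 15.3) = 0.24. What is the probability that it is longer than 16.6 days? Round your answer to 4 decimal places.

e^(−λ·15.3) = 0.24 ⇒ λ = −ln(0.24)/15.3 = 0.0932756.
P(X > 16.6) = e^(−0.0932756·16.6) = e^(−1.5484) ≈ 0.2126.

0.2126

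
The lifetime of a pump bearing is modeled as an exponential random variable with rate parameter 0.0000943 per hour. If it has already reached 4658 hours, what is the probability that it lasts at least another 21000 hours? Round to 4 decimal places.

0.1380

The exponential is memoryless, so the remaining time is again Exp(λ): the condition X > 4658 is irrelevant.
P(X > 21000) = e^(−1.9803) ≈ 0.1380.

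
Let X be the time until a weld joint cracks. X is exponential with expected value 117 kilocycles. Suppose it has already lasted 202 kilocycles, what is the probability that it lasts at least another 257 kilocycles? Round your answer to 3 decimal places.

0.111

The rate is λ = 1/117 = 0.00854701 per kilocycle.
By the memoryless property, P(X > 202+257 | X > 202) = P(X > 257).
P(X > 257) = e^(−2.1966) ≈ 0.111.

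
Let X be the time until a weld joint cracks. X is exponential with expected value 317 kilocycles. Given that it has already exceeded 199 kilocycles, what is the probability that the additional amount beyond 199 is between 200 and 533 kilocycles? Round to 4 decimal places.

0.3460

The rate is λ = 1/317 = 0.00315457 per kilocycle.
Memoryless: the residual past 199 is again Exp(λ).
P(200 < residual < 533) = e^(−λ·200) − e^(−λ·533) = 0.53210 − 0.18612 ≈ 0.3460.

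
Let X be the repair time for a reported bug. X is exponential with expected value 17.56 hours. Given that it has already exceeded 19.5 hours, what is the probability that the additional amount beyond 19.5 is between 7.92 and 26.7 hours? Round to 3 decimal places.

0.418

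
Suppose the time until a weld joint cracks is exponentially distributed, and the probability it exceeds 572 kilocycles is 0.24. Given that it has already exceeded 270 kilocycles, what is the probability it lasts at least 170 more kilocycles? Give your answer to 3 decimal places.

From e^(−λ·572) = 0.24, λ = −ln(0.24)/572 = 0.00249496.
Memoryless: P(X > 270+170 | X > 270) = P(X > 170) = e^(−0.00249496·170) ≈ 0.654.

0.654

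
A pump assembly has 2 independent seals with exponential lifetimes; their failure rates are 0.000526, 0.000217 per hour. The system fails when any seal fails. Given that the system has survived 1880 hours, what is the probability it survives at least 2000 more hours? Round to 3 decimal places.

0.226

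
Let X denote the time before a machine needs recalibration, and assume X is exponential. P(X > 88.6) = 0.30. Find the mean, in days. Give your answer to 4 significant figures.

e^(−λ·88.6) = 0.30 ⇒ λ = −ln(0.30)/88.6 = 0.0135889.
Mean = 1/λ = 73.5897 days.

73.59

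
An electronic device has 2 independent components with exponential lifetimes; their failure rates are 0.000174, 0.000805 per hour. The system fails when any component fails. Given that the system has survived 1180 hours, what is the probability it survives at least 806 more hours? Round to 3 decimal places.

Time to first failure ~ Exp(Σλ) with Σλ = 0.000979.
By memorylessness, P(T > 1180+806 | T > 1180) = P(T > 806) = e^(−0.000979·806) ≈ 0.454.

0.454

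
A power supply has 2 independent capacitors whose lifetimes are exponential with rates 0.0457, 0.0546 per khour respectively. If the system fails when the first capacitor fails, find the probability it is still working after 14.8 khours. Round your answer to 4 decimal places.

0.2266

The time to first failure is exponential with rate Σλ = 0.0457 + 0.0546 = 0.1003.
P(min > 14.8) = e^(−0.1003·14.8) = e^(−1.4844) ≈ 0.2266.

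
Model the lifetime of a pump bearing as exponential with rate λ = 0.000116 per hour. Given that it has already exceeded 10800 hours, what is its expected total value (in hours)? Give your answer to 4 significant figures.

By memorylessness, E[X | X > 10800] = 10800 + 1/λ = 10800 + 8620.69 = 19420.7 hours.

19420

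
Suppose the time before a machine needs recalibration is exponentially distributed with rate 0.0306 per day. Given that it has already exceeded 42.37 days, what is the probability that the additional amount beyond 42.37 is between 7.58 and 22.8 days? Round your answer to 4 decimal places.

0.2952

Memoryless: the residual past 42.37 is again Exp(λ).
P(7.58 < residual < 22.8) = e^(−λ·7.58) − e^(−λ·22.8) = 0.79299 − 0.49774 ≈ 0.2952.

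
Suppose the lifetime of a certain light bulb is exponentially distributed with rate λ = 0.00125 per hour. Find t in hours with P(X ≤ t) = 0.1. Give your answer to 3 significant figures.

84.3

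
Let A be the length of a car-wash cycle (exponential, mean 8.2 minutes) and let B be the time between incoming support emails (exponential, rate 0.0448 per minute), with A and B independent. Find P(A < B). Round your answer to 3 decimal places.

0.731

λ_1 = 1/8.2 = 0.121951, λ_2 = 0.0448.
For independent exponentials, P(A < B) = λ_1/(λ_1+λ_2) = 0.121951/0.166751 ≈ 0.731.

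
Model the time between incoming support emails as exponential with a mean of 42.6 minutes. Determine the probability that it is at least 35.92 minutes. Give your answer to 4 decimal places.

The rate is λ = 1/42.6 = 0.0234742 per minute.
P(X > 35.92) = e^(−λ·35.92) = e^(−0.84319) ≈ 0.4303.

0.4303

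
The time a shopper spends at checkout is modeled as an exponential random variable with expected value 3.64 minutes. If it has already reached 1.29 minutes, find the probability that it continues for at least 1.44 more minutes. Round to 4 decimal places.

The rate is λ = 1/3.64 = 0.274725 per minute.
The exponential is memoryless, so the remaining time is again Exp(λ): the condition X > 1.29 is irrelevant.
P(X > 1.44) = e^(−0.3956) ≈ 0.6733.

0.6733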